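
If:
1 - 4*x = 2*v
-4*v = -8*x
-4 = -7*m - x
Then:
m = 31/56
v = 1/4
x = 1/8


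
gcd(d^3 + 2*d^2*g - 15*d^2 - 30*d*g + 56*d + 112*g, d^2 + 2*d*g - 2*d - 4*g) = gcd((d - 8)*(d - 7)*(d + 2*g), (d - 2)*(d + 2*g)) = d + 2*g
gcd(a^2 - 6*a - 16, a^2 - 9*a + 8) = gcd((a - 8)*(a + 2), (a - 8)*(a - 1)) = a - 8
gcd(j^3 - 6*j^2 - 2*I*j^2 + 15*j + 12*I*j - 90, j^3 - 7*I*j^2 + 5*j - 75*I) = j^2 - 2*I*j + 15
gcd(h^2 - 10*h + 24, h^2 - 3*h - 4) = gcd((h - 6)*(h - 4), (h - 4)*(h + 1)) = h - 4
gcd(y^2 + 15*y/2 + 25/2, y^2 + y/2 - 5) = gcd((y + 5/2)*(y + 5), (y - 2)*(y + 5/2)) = y + 5/2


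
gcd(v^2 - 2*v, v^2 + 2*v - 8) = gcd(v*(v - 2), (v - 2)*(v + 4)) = v - 2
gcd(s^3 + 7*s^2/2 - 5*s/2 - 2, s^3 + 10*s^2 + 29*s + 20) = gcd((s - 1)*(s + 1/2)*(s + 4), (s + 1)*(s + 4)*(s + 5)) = s + 4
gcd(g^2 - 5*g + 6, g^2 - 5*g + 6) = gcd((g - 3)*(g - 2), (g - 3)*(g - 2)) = g^2 - 5*g + 6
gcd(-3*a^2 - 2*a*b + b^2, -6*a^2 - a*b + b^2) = 3*a - b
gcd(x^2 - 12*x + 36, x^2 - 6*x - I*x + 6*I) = x - 6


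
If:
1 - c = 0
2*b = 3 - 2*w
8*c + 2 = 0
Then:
No Solution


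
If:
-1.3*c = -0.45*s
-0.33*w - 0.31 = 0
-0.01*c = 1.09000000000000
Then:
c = -109.00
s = -314.89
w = -0.94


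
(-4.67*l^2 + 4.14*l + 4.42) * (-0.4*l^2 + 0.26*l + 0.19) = 1.868*l^4 - 2.8702*l^3 - 1.5789*l^2 + 1.9358*l + 0.8398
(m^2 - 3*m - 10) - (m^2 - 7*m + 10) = 4*m - 20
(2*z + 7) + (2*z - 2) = 4*z + 5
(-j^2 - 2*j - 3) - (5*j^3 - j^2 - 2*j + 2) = -5*j^3 - 5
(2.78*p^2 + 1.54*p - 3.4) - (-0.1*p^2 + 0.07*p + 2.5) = 2.88*p^2 + 1.47*p - 5.9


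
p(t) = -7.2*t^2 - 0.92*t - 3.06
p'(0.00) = -0.92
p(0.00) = -3.06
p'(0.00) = -0.92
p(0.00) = -3.06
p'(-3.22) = 45.45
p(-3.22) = -74.75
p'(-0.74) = 9.74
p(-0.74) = -6.32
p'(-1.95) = 27.16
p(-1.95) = -28.64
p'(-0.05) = -0.20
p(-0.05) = -3.03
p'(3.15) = -46.28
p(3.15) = -77.40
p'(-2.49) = 34.94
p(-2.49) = -45.41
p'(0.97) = -14.89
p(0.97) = -10.73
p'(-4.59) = 65.18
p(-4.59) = -150.53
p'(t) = -14.4*t - 0.92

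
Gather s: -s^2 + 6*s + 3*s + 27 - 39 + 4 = -s^2 + 9*s - 8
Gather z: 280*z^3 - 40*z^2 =280*z^3 - 40*z^2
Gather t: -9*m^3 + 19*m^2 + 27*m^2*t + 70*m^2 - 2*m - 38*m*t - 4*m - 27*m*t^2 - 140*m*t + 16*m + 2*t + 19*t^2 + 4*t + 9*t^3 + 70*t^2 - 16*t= -9*m^3 + 89*m^2 + 10*m + 9*t^3 + t^2*(89 - 27*m) + t*(27*m^2 - 178*m - 10)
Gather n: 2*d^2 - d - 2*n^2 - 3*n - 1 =2*d^2 - d - 2*n^2 - 3*n - 1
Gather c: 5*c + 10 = 5*c + 10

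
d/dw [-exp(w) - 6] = -exp(w)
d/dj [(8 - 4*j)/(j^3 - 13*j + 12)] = 4*(-j^3 + 13*j + (j - 2)*(3*j^2 - 13) - 12)/(j^3 - 13*j + 12)^2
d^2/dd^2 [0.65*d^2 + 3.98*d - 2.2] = 1.30000000000000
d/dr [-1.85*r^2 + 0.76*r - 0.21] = 0.76 - 3.7*r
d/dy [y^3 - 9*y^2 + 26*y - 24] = 3*y^2 - 18*y + 26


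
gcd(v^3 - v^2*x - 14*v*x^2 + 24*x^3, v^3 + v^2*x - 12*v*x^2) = -v^2 - v*x + 12*x^2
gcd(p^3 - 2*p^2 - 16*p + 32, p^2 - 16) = p^2 - 16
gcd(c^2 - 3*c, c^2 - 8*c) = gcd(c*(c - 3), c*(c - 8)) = c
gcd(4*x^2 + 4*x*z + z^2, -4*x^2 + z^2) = 2*x + z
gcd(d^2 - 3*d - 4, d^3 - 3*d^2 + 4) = d + 1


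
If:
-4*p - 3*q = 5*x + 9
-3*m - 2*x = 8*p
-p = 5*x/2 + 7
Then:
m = 6*x + 56/3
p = -5*x/2 - 7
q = 5*x/3 + 19/3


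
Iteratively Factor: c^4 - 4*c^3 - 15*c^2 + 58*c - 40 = (c + 4)*(c^3 - 8*c^2 + 17*c - 10) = (c - 2)*(c + 4)*(c^2 - 6*c + 5) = (c - 5)*(c - 2)*(c + 4)*(c - 1)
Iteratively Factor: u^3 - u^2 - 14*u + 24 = (u - 2)*(u^2 + u - 12) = (u - 3)*(u - 2)*(u + 4)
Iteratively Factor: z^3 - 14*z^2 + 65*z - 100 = (z - 4)*(z^2 - 10*z + 25) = (z - 5)*(z - 4)*(z - 5)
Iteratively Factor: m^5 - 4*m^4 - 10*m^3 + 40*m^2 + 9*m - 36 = (m + 3)*(m^4 - 7*m^3 + 11*m^2 + 7*m - 12) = (m + 1)*(m + 3)*(m^3 - 8*m^2 + 19*m - 12) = (m - 3)*(m + 1)*(m + 3)*(m^2 - 5*m + 4) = (m - 3)*(m - 1)*(m + 1)*(m + 3)*(m - 4)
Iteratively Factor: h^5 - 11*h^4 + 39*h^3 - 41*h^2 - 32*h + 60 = (h - 2)*(h^4 - 9*h^3 + 21*h^2 + h - 30) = (h - 3)*(h - 2)*(h^3 - 6*h^2 + 3*h + 10) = (h - 3)*(h - 2)*(h + 1)*(h^2 - 7*h + 10) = (h - 3)*(h - 2)^2*(h + 1)*(h - 5)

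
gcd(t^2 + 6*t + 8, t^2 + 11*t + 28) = t + 4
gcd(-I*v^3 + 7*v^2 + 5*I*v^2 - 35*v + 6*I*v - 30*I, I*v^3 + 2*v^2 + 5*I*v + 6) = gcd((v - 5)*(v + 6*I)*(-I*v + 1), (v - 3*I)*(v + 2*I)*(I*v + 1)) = 1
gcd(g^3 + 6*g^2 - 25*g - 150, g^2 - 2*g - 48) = g + 6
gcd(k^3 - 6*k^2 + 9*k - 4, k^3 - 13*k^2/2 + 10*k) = k - 4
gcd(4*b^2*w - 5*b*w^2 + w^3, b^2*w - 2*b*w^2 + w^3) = -b*w + w^2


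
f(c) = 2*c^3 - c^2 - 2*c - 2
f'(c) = 6*c^2 - 2*c - 2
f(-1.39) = -6.52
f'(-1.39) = 12.37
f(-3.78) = -116.75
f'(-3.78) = 91.29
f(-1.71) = -11.50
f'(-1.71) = 18.96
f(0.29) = -2.62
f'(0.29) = -2.08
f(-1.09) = -3.60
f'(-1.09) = 7.31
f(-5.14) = -289.73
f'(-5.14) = 166.80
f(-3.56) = -97.79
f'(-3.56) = 81.16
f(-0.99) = -2.94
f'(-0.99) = 5.86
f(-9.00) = -1523.00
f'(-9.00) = 502.00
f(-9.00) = -1523.00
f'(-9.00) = 502.00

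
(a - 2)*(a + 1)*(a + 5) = a^3 + 4*a^2 - 7*a - 10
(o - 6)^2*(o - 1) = o^3 - 13*o^2 + 48*o - 36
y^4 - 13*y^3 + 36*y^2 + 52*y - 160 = (y - 8)*(y - 5)*(y - 2)*(y + 2)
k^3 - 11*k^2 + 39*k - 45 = (k - 5)*(k - 3)^2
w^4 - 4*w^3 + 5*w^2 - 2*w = w*(w - 2)*(w - 1)^2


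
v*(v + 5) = v^2 + 5*v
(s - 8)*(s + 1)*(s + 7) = s^3 - 57*s - 56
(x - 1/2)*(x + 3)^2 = x^3 + 11*x^2/2 + 6*x - 9/2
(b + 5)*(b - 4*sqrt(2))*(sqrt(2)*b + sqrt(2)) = sqrt(2)*b^3 - 8*b^2 + 6*sqrt(2)*b^2 - 48*b + 5*sqrt(2)*b - 40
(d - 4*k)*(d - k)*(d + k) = d^3 - 4*d^2*k - d*k^2 + 4*k^3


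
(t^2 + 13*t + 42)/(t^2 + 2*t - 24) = (t + 7)/(t - 4)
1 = 1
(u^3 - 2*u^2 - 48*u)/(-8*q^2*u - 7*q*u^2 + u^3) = (-u^2 + 2*u + 48)/(8*q^2 + 7*q*u - u^2)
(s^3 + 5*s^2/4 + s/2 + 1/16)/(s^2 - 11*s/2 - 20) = (16*s^3 + 20*s^2 + 8*s + 1)/(8*(2*s^2 - 11*s - 40))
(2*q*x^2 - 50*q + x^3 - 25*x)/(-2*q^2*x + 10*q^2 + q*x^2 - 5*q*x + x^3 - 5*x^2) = (x + 5)/(-q + x)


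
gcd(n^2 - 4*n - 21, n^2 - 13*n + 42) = n - 7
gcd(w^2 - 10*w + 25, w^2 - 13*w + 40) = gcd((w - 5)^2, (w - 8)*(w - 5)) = w - 5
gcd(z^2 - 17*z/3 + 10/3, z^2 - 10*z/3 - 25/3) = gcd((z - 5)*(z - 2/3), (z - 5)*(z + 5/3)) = z - 5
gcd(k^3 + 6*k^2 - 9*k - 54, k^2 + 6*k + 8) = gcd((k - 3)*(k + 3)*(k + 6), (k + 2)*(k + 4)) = 1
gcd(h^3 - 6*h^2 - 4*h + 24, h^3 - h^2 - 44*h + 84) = h^2 - 8*h + 12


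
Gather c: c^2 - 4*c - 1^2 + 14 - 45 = c^2 - 4*c - 32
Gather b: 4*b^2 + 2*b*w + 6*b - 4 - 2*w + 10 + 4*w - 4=4*b^2 + b*(2*w + 6) + 2*w + 2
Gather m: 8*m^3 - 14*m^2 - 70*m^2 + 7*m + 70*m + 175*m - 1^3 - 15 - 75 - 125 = 8*m^3 - 84*m^2 + 252*m - 216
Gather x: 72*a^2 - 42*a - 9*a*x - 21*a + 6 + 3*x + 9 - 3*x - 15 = 72*a^2 - 9*a*x - 63*a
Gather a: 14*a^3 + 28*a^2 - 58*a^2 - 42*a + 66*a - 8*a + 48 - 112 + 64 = 14*a^3 - 30*a^2 + 16*a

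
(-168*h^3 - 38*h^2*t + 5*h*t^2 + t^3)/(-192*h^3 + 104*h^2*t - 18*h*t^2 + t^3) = (28*h^2 + 11*h*t + t^2)/(32*h^2 - 12*h*t + t^2)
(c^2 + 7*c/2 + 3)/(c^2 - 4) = (c + 3/2)/(c - 2)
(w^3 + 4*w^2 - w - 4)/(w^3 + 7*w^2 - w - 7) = (w + 4)/(w + 7)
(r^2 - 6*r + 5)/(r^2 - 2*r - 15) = (r - 1)/(r + 3)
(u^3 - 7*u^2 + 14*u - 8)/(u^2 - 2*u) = u - 5 + 4/u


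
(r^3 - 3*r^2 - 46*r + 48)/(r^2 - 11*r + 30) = (r^3 - 3*r^2 - 46*r + 48)/(r^2 - 11*r + 30)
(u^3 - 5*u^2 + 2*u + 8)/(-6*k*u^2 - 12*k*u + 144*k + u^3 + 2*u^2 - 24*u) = (u^2 - u - 2)/(-6*k*u - 36*k + u^2 + 6*u)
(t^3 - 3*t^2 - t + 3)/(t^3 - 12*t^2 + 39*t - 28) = (t^2 - 2*t - 3)/(t^2 - 11*t + 28)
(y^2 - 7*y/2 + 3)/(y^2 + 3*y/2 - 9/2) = (y - 2)/(y + 3)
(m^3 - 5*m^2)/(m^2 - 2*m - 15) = m^2/(m + 3)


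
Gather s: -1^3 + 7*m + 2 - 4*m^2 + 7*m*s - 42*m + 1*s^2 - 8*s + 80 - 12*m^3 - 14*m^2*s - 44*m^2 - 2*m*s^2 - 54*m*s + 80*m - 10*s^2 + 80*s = -12*m^3 - 48*m^2 + 45*m + s^2*(-2*m - 9) + s*(-14*m^2 - 47*m + 72) + 81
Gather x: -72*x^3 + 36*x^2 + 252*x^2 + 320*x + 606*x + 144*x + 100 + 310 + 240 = -72*x^3 + 288*x^2 + 1070*x + 650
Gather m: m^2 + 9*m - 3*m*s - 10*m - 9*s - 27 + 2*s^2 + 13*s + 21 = m^2 + m*(-3*s - 1) + 2*s^2 + 4*s - 6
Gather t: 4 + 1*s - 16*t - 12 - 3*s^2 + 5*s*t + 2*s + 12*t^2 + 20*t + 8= -3*s^2 + 3*s + 12*t^2 + t*(5*s + 4)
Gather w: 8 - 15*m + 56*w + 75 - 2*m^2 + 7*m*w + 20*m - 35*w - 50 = -2*m^2 + 5*m + w*(7*m + 21) + 33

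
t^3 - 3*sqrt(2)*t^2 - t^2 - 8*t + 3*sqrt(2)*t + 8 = (t - 1)*(t - 4*sqrt(2))*(t + sqrt(2))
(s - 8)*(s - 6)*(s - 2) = s^3 - 16*s^2 + 76*s - 96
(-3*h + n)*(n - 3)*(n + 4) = -3*h*n^2 - 3*h*n + 36*h + n^3 + n^2 - 12*n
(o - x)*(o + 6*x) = o^2 + 5*o*x - 6*x^2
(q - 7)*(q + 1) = q^2 - 6*q - 7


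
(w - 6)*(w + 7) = w^2 + w - 42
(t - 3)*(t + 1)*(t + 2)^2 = t^4 + 2*t^3 - 7*t^2 - 20*t - 12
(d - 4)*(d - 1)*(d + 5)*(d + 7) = d^4 + 7*d^3 - 21*d^2 - 127*d + 140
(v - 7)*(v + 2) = v^2 - 5*v - 14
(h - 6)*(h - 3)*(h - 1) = h^3 - 10*h^2 + 27*h - 18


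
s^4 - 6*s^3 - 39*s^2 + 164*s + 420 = (s - 7)*(s - 6)*(s + 2)*(s + 5)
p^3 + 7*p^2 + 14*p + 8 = (p + 1)*(p + 2)*(p + 4)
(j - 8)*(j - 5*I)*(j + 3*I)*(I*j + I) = I*j^4 + 2*j^3 - 7*I*j^3 - 14*j^2 + 7*I*j^2 - 16*j - 105*I*j - 120*I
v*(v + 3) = v^2 + 3*v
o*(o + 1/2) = o^2 + o/2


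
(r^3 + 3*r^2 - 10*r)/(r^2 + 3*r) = (r^2 + 3*r - 10)/(r + 3)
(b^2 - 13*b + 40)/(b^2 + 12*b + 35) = (b^2 - 13*b + 40)/(b^2 + 12*b + 35)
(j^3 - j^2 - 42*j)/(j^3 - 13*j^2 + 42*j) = (j + 6)/(j - 6)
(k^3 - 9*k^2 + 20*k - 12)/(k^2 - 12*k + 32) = (k^3 - 9*k^2 + 20*k - 12)/(k^2 - 12*k + 32)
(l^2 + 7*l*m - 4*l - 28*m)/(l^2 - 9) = (l^2 + 7*l*m - 4*l - 28*m)/(l^2 - 9)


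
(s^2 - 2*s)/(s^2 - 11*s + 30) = s*(s - 2)/(s^2 - 11*s + 30)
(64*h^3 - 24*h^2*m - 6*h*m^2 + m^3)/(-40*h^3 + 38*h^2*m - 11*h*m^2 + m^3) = (-32*h^2 - 4*h*m + m^2)/(20*h^2 - 9*h*m + m^2)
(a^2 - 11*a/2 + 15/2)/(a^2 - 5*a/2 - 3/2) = (2*a - 5)/(2*a + 1)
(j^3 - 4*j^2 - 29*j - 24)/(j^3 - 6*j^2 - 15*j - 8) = (j + 3)/(j + 1)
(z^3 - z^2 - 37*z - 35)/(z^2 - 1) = (z^2 - 2*z - 35)/(z - 1)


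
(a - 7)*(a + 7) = a^2 - 49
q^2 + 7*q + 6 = (q + 1)*(q + 6)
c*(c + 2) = c^2 + 2*c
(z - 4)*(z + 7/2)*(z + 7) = z^3 + 13*z^2/2 - 35*z/2 - 98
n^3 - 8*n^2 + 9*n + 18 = (n - 6)*(n - 3)*(n + 1)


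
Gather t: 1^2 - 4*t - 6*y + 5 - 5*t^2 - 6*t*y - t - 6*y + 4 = -5*t^2 + t*(-6*y - 5) - 12*y + 10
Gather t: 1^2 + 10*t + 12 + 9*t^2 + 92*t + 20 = 9*t^2 + 102*t + 33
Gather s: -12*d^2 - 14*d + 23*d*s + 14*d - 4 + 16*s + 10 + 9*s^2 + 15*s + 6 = -12*d^2 + 9*s^2 + s*(23*d + 31) + 12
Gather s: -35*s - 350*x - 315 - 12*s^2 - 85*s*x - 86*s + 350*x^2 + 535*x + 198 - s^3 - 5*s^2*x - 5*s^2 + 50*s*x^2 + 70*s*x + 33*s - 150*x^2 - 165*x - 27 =-s^3 + s^2*(-5*x - 17) + s*(50*x^2 - 15*x - 88) + 200*x^2 + 20*x - 144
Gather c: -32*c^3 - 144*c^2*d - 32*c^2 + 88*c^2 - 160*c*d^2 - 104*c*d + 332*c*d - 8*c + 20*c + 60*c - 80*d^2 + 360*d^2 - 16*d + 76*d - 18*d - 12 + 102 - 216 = -32*c^3 + c^2*(56 - 144*d) + c*(-160*d^2 + 228*d + 72) + 280*d^2 + 42*d - 126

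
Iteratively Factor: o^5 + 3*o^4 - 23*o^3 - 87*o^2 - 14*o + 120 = (o - 5)*(o^4 + 8*o^3 + 17*o^2 - 2*o - 24) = (o - 5)*(o + 3)*(o^3 + 5*o^2 + 2*o - 8) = (o - 5)*(o + 3)*(o + 4)*(o^2 + o - 2) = (o - 5)*(o + 2)*(o + 3)*(o + 4)*(o - 1)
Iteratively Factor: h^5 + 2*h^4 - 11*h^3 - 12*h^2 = (h)*(h^4 + 2*h^3 - 11*h^2 - 12*h) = h^2*(h^3 + 2*h^2 - 11*h - 12) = h^2*(h - 3)*(h^2 + 5*h + 4) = h^2*(h - 3)*(h + 4)*(h + 1)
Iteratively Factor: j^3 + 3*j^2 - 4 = (j + 2)*(j^2 + j - 2) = (j + 2)^2*(j - 1)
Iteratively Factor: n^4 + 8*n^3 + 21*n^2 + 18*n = (n)*(n^3 + 8*n^2 + 21*n + 18) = n*(n + 2)*(n^2 + 6*n + 9) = n*(n + 2)*(n + 3)*(n + 3)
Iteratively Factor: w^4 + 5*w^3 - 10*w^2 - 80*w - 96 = (w + 3)*(w^3 + 2*w^2 - 16*w - 32) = (w + 2)*(w + 3)*(w^2 - 16) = (w + 2)*(w + 3)*(w + 4)*(w - 4)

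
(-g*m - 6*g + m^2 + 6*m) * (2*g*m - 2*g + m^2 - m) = -2*g^2*m^2 - 10*g^2*m + 12*g^2 + g*m^3 + 5*g*m^2 - 6*g*m + m^4 + 5*m^3 - 6*m^2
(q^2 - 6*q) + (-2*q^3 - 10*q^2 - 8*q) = -2*q^3 - 9*q^2 - 14*q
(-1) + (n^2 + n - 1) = n^2 + n - 2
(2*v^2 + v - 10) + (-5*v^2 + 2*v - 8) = -3*v^2 + 3*v - 18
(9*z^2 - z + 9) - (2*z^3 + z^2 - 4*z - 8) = -2*z^3 + 8*z^2 + 3*z + 17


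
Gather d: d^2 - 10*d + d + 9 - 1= d^2 - 9*d + 8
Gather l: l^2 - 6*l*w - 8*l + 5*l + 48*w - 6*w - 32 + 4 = l^2 + l*(-6*w - 3) + 42*w - 28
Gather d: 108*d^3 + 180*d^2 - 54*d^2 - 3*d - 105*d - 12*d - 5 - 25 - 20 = 108*d^3 + 126*d^2 - 120*d - 50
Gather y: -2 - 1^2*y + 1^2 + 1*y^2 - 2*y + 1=y^2 - 3*y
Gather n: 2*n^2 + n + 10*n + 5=2*n^2 + 11*n + 5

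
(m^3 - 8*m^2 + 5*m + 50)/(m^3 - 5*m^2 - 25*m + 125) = (m + 2)/(m + 5)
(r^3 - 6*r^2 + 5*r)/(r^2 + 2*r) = (r^2 - 6*r + 5)/(r + 2)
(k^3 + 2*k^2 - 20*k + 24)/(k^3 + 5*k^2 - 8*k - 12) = (k - 2)/(k + 1)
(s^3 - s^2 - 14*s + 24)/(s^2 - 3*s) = s + 2 - 8/s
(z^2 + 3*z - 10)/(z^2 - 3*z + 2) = (z + 5)/(z - 1)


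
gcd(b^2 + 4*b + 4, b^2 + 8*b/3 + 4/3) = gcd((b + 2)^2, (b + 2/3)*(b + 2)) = b + 2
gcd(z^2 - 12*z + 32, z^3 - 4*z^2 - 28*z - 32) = z - 8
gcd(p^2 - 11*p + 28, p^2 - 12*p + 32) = p - 4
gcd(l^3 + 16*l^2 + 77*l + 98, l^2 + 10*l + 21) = l + 7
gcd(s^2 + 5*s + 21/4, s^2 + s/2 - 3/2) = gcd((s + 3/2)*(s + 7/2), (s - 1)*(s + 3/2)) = s + 3/2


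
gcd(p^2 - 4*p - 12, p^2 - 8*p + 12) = p - 6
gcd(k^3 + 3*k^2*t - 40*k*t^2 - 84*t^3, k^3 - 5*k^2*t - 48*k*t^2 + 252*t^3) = -k^2 - k*t + 42*t^2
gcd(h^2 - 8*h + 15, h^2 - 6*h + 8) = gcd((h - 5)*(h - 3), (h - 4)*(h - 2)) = 1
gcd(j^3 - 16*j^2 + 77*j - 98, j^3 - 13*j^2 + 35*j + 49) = j^2 - 14*j + 49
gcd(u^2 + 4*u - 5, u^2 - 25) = u + 5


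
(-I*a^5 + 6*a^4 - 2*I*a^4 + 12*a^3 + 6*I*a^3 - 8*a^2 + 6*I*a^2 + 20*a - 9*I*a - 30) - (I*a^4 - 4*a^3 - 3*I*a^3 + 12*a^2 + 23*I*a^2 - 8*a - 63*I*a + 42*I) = -I*a^5 + 6*a^4 - 3*I*a^4 + 16*a^3 + 9*I*a^3 - 20*a^2 - 17*I*a^2 + 28*a + 54*I*a - 30 - 42*I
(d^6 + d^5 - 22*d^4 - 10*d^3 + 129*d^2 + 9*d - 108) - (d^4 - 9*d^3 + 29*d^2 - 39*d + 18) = d^6 + d^5 - 23*d^4 - d^3 + 100*d^2 + 48*d - 126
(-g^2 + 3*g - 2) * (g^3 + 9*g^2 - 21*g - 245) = -g^5 - 6*g^4 + 46*g^3 + 164*g^2 - 693*g + 490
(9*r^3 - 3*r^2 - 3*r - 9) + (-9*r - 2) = 9*r^3 - 3*r^2 - 12*r - 11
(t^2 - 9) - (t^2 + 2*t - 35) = 26 - 2*t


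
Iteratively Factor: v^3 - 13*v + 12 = (v - 3)*(v^2 + 3*v - 4) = (v - 3)*(v + 4)*(v - 1)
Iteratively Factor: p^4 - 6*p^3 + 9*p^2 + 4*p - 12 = (p - 2)*(p^3 - 4*p^2 + p + 6) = (p - 2)*(p + 1)*(p^2 - 5*p + 6) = (p - 2)^2*(p + 1)*(p - 3)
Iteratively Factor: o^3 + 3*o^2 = (o)*(o^2 + 3*o) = o*(o + 3)*(o)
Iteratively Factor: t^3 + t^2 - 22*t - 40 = (t + 4)*(t^2 - 3*t - 10) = (t + 2)*(t + 4)*(t - 5)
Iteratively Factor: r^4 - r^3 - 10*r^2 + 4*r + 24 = (r + 2)*(r^3 - 3*r^2 - 4*r + 12) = (r - 2)*(r + 2)*(r^2 - r - 6) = (r - 3)*(r - 2)*(r + 2)*(r + 2)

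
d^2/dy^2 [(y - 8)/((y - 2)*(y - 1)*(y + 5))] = 6*(y^5 - 14*y^4 - 37*y^3 + 52*y^2 + 268*y - 354)/(y^9 + 6*y^8 - 27*y^7 - 118*y^6 + 471*y^5 + 354*y^4 - 3457*y^3 + 5670*y^2 - 3900*y + 1000)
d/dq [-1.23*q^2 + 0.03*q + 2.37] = 0.03 - 2.46*q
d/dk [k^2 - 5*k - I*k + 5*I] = 2*k - 5 - I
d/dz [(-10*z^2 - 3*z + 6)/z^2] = 3*(z - 4)/z^3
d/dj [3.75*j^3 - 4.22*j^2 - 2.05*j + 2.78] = 11.25*j^2 - 8.44*j - 2.05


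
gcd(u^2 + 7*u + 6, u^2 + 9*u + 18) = u + 6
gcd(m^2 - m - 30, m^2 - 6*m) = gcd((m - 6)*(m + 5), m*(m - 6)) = m - 6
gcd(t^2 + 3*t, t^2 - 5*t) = t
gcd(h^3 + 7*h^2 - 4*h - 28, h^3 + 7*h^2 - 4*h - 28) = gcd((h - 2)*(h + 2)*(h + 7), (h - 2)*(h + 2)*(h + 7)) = h^3 + 7*h^2 - 4*h - 28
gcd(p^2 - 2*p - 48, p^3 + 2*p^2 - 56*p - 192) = p^2 - 2*p - 48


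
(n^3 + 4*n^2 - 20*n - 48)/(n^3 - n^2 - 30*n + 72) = (n + 2)/(n - 3)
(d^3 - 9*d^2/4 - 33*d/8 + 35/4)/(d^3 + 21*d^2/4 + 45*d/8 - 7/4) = (8*d^2 - 34*d + 35)/(8*d^2 + 26*d - 7)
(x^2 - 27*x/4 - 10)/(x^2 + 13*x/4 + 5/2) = (x - 8)/(x + 2)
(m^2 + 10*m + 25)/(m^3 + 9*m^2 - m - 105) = (m + 5)/(m^2 + 4*m - 21)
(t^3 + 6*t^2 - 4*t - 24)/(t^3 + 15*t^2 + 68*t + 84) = (t - 2)/(t + 7)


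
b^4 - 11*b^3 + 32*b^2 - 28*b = b*(b - 7)*(b - 2)^2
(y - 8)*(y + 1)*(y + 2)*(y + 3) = y^4 - 2*y^3 - 37*y^2 - 82*y - 48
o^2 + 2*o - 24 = (o - 4)*(o + 6)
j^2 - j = j*(j - 1)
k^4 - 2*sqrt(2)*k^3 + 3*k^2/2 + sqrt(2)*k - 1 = (k - sqrt(2))^2*(k - sqrt(2)/2)*(k + sqrt(2)/2)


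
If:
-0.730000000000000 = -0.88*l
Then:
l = 0.83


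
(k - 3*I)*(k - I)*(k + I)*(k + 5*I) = k^4 + 2*I*k^3 + 16*k^2 + 2*I*k + 15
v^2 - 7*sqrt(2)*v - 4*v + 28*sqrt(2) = (v - 4)*(v - 7*sqrt(2))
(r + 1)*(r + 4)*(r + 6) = r^3 + 11*r^2 + 34*r + 24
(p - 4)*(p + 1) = p^2 - 3*p - 4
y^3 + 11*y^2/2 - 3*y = y*(y - 1/2)*(y + 6)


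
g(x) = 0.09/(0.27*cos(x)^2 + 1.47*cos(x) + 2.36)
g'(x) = 0.09*(0.54*sin(x)*cos(x) + 1.47*sin(x))/(0.27*cos(x)^2 + 1.47*cos(x) + 2.36)^2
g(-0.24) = 0.02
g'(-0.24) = -0.00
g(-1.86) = 0.05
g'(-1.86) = -0.03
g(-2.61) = 0.07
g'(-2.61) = -0.03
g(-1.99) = 0.05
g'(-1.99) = -0.03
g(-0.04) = 0.02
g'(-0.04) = -0.00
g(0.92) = 0.03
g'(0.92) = 0.01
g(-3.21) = 0.08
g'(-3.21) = 0.00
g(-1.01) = 0.03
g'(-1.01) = -0.01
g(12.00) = 0.02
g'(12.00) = -0.00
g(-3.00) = 0.08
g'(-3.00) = -0.00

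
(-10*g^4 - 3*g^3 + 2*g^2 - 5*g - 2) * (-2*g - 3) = 20*g^5 + 36*g^4 + 5*g^3 + 4*g^2 + 19*g + 6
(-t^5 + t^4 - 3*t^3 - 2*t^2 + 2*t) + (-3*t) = -t^5 + t^4 - 3*t^3 - 2*t^2 - t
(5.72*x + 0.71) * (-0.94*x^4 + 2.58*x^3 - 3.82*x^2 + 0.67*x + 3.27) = -5.3768*x^5 + 14.0902*x^4 - 20.0186*x^3 + 1.1202*x^2 + 19.1801*x + 2.3217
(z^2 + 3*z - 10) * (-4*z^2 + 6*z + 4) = -4*z^4 - 6*z^3 + 62*z^2 - 48*z - 40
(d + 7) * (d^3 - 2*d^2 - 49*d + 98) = d^4 + 5*d^3 - 63*d^2 - 245*d + 686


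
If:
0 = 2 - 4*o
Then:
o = 1/2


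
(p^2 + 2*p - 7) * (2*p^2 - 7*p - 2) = 2*p^4 - 3*p^3 - 30*p^2 + 45*p + 14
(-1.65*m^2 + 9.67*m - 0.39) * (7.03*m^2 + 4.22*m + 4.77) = -11.5995*m^4 + 61.0171*m^3 + 30.1952*m^2 + 44.4801*m - 1.8603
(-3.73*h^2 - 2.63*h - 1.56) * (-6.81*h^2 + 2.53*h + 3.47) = 25.4013*h^4 + 8.4734*h^3 - 8.9734*h^2 - 13.0729*h - 5.4132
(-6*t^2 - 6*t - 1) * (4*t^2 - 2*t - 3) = -24*t^4 - 12*t^3 + 26*t^2 + 20*t + 3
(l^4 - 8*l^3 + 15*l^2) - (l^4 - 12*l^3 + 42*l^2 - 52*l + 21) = 4*l^3 - 27*l^2 + 52*l - 21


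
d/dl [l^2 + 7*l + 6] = 2*l + 7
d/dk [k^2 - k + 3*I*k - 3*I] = 2*k - 1 + 3*I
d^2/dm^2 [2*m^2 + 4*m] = 4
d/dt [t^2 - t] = 2*t - 1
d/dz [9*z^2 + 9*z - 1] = 18*z + 9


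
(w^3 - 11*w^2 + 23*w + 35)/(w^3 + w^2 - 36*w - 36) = (w^2 - 12*w + 35)/(w^2 - 36)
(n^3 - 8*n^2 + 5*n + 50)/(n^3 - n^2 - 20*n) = (n^2 - 3*n - 10)/(n*(n + 4))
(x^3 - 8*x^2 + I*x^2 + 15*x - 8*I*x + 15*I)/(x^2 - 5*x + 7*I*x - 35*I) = (x^2 + x*(-3 + I) - 3*I)/(x + 7*I)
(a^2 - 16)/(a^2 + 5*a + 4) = (a - 4)/(a + 1)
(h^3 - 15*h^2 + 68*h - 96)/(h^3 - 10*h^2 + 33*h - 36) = (h - 8)/(h - 3)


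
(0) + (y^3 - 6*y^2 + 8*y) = y^3 - 6*y^2 + 8*y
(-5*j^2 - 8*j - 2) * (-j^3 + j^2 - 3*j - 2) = 5*j^5 + 3*j^4 + 9*j^3 + 32*j^2 + 22*j + 4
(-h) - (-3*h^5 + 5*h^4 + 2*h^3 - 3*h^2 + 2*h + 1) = 3*h^5 - 5*h^4 - 2*h^3 + 3*h^2 - 3*h - 1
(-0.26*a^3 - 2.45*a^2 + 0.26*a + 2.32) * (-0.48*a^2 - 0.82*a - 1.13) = 0.1248*a^5 + 1.3892*a^4 + 2.178*a^3 + 1.4417*a^2 - 2.1962*a - 2.6216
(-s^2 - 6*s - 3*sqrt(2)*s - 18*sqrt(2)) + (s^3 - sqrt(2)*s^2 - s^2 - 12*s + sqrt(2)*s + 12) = s^3 - 2*s^2 - sqrt(2)*s^2 - 18*s - 2*sqrt(2)*s - 18*sqrt(2) + 12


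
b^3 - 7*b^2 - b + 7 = (b - 7)*(b - 1)*(b + 1)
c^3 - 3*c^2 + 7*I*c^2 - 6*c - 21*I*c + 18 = (c - 3)*(c + I)*(c + 6*I)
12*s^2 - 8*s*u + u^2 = (-6*s + u)*(-2*s + u)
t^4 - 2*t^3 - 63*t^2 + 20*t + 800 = (t - 8)*(t - 4)*(t + 5)^2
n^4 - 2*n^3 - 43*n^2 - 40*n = n*(n - 8)*(n + 1)*(n + 5)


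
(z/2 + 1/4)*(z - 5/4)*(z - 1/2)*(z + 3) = z^4/2 + 7*z^3/8 - 2*z^2 - 7*z/32 + 15/32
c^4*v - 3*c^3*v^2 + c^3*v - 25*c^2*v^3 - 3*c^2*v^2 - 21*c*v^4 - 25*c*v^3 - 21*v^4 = (c - 7*v)*(c + v)*(c + 3*v)*(c*v + v)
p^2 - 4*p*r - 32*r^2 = (p - 8*r)*(p + 4*r)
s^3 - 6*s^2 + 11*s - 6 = (s - 3)*(s - 2)*(s - 1)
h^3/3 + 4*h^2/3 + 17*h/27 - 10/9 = (h/3 + 1)*(h - 2/3)*(h + 5/3)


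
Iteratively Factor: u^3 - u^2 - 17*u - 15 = (u - 5)*(u^2 + 4*u + 3) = (u - 5)*(u + 3)*(u + 1)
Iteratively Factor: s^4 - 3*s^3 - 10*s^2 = (s - 5)*(s^3 + 2*s^2) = (s - 5)*(s + 2)*(s^2) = s*(s - 5)*(s + 2)*(s)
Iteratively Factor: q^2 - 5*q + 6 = (q - 3)*(q - 2)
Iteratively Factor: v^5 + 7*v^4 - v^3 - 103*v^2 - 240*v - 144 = (v + 1)*(v^4 + 6*v^3 - 7*v^2 - 96*v - 144) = (v - 4)*(v + 1)*(v^3 + 10*v^2 + 33*v + 36) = (v - 4)*(v + 1)*(v + 3)*(v^2 + 7*v + 12) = (v - 4)*(v + 1)*(v + 3)^2*(v + 4)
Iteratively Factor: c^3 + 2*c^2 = (c)*(c^2 + 2*c) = c^2*(c + 2)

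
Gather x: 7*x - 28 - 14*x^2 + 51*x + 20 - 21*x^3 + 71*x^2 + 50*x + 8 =-21*x^3 + 57*x^2 + 108*x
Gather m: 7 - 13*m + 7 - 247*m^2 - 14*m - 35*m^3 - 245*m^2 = -35*m^3 - 492*m^2 - 27*m + 14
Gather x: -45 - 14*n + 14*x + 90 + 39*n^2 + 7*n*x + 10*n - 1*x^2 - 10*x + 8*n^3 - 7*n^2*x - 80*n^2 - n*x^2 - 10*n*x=8*n^3 - 41*n^2 - 4*n + x^2*(-n - 1) + x*(-7*n^2 - 3*n + 4) + 45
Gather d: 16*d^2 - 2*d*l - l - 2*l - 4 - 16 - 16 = 16*d^2 - 2*d*l - 3*l - 36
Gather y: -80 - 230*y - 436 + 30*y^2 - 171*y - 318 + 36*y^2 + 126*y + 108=66*y^2 - 275*y - 726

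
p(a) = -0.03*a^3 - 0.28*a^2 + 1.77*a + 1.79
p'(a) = -0.09*a^2 - 0.56*a + 1.77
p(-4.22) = -8.41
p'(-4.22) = 2.53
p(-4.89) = -10.05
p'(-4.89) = 2.36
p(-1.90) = -2.38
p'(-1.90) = 2.51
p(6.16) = -4.94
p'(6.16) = -5.09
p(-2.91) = -4.99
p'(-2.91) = 2.64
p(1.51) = 3.72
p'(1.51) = 0.72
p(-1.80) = -2.13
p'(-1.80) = 2.49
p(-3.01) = -5.26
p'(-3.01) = 2.64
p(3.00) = 3.77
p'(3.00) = -0.72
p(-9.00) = -14.95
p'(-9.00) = -0.48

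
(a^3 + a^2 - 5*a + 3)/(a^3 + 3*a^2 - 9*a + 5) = (a + 3)/(a + 5)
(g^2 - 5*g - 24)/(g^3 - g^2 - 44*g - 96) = 1/(g + 4)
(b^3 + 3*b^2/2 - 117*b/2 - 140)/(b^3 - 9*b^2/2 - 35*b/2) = (b^2 - b - 56)/(b*(b - 7))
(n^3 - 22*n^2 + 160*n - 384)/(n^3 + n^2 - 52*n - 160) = (n^2 - 14*n + 48)/(n^2 + 9*n + 20)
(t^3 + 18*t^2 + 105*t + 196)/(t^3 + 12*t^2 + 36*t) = (t^3 + 18*t^2 + 105*t + 196)/(t*(t^2 + 12*t + 36))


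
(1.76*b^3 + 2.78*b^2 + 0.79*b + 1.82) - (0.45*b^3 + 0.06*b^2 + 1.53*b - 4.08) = 1.31*b^3 + 2.72*b^2 - 0.74*b + 5.9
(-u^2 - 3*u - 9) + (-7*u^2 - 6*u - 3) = -8*u^2 - 9*u - 12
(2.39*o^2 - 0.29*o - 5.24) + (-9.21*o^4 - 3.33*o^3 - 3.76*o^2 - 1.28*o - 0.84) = -9.21*o^4 - 3.33*o^3 - 1.37*o^2 - 1.57*o - 6.08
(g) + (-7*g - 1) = -6*g - 1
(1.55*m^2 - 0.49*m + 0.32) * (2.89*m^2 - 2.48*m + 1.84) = 4.4795*m^4 - 5.2601*m^3 + 4.992*m^2 - 1.6952*m + 0.5888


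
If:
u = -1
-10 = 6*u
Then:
No Solution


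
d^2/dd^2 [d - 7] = 0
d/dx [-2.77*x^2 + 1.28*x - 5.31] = 1.28 - 5.54*x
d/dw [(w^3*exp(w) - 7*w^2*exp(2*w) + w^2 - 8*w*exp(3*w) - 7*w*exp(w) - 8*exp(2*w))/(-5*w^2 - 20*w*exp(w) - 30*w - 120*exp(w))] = ((w^2 + 4*w*exp(w) + 6*w + 24*exp(w))*(-w^3*exp(w) + 14*w^2*exp(2*w) - 3*w^2*exp(w) + 24*w*exp(3*w) + 14*w*exp(2*w) + 7*w*exp(w) - 2*w + 8*exp(3*w) + 16*exp(2*w) + 7*exp(w)) - 2*(2*w*exp(w) + w + 14*exp(w) + 3)*(-w^3*exp(w) + 7*w^2*exp(2*w) - w^2 + 8*w*exp(3*w) + 7*w*exp(w) + 8*exp(2*w)))/(5*(w^2 + 4*w*exp(w) + 6*w + 24*exp(w))^2)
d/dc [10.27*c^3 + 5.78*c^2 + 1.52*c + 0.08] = 30.81*c^2 + 11.56*c + 1.52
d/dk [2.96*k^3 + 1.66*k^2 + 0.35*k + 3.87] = 8.88*k^2 + 3.32*k + 0.35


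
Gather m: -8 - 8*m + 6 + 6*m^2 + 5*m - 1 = 6*m^2 - 3*m - 3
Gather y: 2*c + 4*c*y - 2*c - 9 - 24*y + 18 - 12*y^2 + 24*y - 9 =4*c*y - 12*y^2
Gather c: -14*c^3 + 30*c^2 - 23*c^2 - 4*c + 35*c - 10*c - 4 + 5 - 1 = -14*c^3 + 7*c^2 + 21*c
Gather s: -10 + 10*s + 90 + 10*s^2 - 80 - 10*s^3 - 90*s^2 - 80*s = -10*s^3 - 80*s^2 - 70*s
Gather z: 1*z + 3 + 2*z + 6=3*z + 9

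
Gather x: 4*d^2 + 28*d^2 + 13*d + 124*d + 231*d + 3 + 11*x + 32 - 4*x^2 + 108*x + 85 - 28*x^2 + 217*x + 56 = 32*d^2 + 368*d - 32*x^2 + 336*x + 176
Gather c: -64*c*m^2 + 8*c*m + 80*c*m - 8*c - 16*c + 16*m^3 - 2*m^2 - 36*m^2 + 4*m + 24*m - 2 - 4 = c*(-64*m^2 + 88*m - 24) + 16*m^3 - 38*m^2 + 28*m - 6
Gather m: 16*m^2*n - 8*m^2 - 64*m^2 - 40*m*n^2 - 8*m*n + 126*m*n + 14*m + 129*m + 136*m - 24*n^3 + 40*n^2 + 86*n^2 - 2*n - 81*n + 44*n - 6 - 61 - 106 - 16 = m^2*(16*n - 72) + m*(-40*n^2 + 118*n + 279) - 24*n^3 + 126*n^2 - 39*n - 189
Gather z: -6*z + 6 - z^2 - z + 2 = -z^2 - 7*z + 8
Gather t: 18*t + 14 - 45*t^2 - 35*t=-45*t^2 - 17*t + 14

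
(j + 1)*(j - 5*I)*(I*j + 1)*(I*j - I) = -j^4 + 6*I*j^3 + 6*j^2 - 6*I*j - 5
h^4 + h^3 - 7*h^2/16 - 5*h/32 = h*(h - 1/2)*(h + 1/4)*(h + 5/4)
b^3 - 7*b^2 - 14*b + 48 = (b - 8)*(b - 2)*(b + 3)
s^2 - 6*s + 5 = (s - 5)*(s - 1)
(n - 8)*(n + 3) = n^2 - 5*n - 24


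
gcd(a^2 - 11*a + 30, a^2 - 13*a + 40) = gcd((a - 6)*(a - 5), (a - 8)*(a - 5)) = a - 5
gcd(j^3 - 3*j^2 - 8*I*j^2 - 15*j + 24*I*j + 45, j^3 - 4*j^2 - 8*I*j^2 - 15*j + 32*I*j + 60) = j^2 - 8*I*j - 15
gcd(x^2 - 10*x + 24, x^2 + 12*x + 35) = 1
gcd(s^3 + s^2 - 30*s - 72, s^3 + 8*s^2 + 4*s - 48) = s + 4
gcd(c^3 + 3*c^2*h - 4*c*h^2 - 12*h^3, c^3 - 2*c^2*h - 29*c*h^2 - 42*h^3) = c^2 + 5*c*h + 6*h^2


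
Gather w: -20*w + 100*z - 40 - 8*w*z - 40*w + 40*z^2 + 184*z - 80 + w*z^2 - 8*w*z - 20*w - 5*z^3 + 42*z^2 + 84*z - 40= w*(z^2 - 16*z - 80) - 5*z^3 + 82*z^2 + 368*z - 160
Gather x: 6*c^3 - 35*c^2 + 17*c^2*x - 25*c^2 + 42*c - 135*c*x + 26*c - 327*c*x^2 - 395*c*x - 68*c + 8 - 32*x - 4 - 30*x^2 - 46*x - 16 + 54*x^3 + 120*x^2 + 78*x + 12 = 6*c^3 - 60*c^2 + 54*x^3 + x^2*(90 - 327*c) + x*(17*c^2 - 530*c)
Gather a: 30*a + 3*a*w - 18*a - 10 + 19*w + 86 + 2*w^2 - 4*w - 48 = a*(3*w + 12) + 2*w^2 + 15*w + 28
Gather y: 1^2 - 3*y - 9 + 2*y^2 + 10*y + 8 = 2*y^2 + 7*y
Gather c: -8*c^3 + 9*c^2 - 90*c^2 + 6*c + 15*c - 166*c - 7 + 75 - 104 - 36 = -8*c^3 - 81*c^2 - 145*c - 72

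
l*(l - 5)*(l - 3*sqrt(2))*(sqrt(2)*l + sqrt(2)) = sqrt(2)*l^4 - 6*l^3 - 4*sqrt(2)*l^3 - 5*sqrt(2)*l^2 + 24*l^2 + 30*l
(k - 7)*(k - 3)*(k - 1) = k^3 - 11*k^2 + 31*k - 21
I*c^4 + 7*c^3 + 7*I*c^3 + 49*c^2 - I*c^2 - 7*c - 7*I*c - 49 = (c - 1)*(c + 7)*(c - 7*I)*(I*c + I)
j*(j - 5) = j^2 - 5*j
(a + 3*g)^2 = a^2 + 6*a*g + 9*g^2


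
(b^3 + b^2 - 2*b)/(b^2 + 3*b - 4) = b*(b + 2)/(b + 4)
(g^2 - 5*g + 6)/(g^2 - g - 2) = (g - 3)/(g + 1)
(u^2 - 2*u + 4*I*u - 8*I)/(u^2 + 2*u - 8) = (u + 4*I)/(u + 4)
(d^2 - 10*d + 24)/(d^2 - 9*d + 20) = (d - 6)/(d - 5)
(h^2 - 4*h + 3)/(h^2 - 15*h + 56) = (h^2 - 4*h + 3)/(h^2 - 15*h + 56)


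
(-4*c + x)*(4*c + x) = -16*c^2 + x^2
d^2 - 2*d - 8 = (d - 4)*(d + 2)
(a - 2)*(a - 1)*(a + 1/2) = a^3 - 5*a^2/2 + a/2 + 1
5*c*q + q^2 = q*(5*c + q)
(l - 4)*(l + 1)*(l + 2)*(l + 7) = l^4 + 6*l^3 - 17*l^2 - 78*l - 56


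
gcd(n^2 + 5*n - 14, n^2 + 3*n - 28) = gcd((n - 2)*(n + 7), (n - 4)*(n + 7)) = n + 7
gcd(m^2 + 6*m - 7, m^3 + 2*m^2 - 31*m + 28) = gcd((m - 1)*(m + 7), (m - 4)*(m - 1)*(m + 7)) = m^2 + 6*m - 7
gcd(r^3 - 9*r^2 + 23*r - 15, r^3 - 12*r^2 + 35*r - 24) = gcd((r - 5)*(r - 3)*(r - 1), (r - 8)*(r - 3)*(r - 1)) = r^2 - 4*r + 3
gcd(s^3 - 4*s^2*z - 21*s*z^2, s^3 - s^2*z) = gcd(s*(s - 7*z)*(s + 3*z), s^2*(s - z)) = s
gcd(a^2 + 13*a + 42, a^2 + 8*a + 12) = a + 6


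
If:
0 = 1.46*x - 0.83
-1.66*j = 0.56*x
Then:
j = -0.19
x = 0.57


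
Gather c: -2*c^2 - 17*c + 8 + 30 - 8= -2*c^2 - 17*c + 30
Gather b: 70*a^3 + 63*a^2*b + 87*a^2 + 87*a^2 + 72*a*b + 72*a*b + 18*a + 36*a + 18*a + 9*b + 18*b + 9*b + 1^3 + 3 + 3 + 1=70*a^3 + 174*a^2 + 72*a + b*(63*a^2 + 144*a + 36) + 8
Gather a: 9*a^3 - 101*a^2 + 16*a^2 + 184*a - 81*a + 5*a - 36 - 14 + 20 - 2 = 9*a^3 - 85*a^2 + 108*a - 32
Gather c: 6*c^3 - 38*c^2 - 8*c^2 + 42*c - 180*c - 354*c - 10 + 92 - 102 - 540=6*c^3 - 46*c^2 - 492*c - 560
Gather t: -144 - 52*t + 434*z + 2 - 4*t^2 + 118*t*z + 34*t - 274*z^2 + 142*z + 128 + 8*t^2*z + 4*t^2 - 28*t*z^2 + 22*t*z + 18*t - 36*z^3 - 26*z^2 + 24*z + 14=8*t^2*z + t*(-28*z^2 + 140*z) - 36*z^3 - 300*z^2 + 600*z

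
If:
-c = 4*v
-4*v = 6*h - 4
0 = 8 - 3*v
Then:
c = -32/3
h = -10/9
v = 8/3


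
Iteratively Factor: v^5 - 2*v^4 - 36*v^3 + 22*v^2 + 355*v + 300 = (v + 1)*(v^4 - 3*v^3 - 33*v^2 + 55*v + 300) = (v + 1)*(v + 3)*(v^3 - 6*v^2 - 15*v + 100) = (v - 5)*(v + 1)*(v + 3)*(v^2 - v - 20) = (v - 5)*(v + 1)*(v + 3)*(v + 4)*(v - 5)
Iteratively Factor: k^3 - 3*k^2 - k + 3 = (k - 1)*(k^2 - 2*k - 3) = (k - 3)*(k - 1)*(k + 1)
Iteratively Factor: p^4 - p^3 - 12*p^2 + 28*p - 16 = (p - 2)*(p^3 + p^2 - 10*p + 8) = (p - 2)*(p + 4)*(p^2 - 3*p + 2) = (p - 2)^2*(p + 4)*(p - 1)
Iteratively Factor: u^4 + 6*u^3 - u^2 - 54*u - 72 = (u - 3)*(u^3 + 9*u^2 + 26*u + 24) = (u - 3)*(u + 2)*(u^2 + 7*u + 12) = (u - 3)*(u + 2)*(u + 4)*(u + 3)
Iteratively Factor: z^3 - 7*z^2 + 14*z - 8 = (z - 4)*(z^2 - 3*z + 2) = (z - 4)*(z - 2)*(z - 1)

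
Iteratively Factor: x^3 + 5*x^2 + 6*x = (x + 2)*(x^2 + 3*x) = x*(x + 2)*(x + 3)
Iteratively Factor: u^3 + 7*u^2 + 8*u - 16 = (u - 1)*(u^2 + 8*u + 16) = (u - 1)*(u + 4)*(u + 4)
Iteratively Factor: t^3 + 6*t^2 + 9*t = (t + 3)*(t^2 + 3*t) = t*(t + 3)*(t + 3)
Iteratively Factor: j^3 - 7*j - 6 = (j - 3)*(j^2 + 3*j + 2) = (j - 3)*(j + 2)*(j + 1)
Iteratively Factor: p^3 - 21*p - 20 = (p + 1)*(p^2 - p - 20) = (p + 1)*(p + 4)*(p - 5)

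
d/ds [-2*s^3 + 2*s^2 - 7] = 2*s*(2 - 3*s)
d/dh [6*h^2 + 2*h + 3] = 12*h + 2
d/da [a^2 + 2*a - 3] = 2*a + 2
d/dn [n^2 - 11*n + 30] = 2*n - 11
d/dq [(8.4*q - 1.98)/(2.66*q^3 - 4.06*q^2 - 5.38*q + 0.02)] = (-44.688*q^3 + 49.9044*q^2 - 16.0776*q - 10.4844)/(7.0756*q^6 - 21.5992*q^5 - 12.138*q^4 + 43.792*q^3 + 28.782*q^2 - 0.2152*q + 0.0004)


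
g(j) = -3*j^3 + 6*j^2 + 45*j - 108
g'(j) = -9*j^2 + 12*j + 45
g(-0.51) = -128.99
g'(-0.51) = 36.54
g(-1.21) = -148.35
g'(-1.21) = 17.30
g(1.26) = -47.78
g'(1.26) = 45.83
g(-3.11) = -99.68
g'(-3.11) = -79.37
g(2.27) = -10.02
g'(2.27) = 25.86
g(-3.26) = -87.00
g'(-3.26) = -89.77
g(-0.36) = -123.28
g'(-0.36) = 39.51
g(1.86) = -22.85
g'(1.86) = 36.18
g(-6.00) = 486.00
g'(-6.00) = -351.00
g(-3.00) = -108.00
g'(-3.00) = -72.00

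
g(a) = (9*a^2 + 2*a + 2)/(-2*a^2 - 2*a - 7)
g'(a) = (4*a + 2)*(9*a^2 + 2*a + 2)/(-2*a^2 - 2*a - 7)^2 + (18*a + 2)/(-2*a^2 - 2*a - 7)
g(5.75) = -3.68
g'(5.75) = -0.16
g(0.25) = -0.40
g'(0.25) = -0.69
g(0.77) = -0.91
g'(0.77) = -1.15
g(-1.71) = -2.64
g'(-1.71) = 1.70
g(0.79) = -0.94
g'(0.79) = -1.16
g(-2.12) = -3.25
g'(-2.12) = 1.28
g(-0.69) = -0.75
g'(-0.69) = 1.50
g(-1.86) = -2.88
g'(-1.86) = 1.55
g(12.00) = -4.14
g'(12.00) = -0.03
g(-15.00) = -4.68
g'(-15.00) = -0.00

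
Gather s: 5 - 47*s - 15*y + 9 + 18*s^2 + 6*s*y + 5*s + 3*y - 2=18*s^2 + s*(6*y - 42) - 12*y + 12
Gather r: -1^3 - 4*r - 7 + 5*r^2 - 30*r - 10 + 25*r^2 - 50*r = 30*r^2 - 84*r - 18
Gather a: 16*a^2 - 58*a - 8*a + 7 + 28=16*a^2 - 66*a + 35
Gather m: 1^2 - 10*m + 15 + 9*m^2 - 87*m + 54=9*m^2 - 97*m + 70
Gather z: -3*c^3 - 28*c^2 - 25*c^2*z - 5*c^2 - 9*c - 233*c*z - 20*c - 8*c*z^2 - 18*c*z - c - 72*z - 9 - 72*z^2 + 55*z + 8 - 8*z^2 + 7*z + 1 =-3*c^3 - 33*c^2 - 30*c + z^2*(-8*c - 80) + z*(-25*c^2 - 251*c - 10)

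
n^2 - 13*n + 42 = (n - 7)*(n - 6)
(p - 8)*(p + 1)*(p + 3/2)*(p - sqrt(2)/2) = p^4 - 11*p^3/2 - sqrt(2)*p^3/2 - 37*p^2/2 + 11*sqrt(2)*p^2/4 - 12*p + 37*sqrt(2)*p/4 + 6*sqrt(2)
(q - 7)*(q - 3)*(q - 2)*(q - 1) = q^4 - 13*q^3 + 53*q^2 - 83*q + 42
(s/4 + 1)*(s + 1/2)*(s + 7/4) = s^3/4 + 25*s^2/16 + 79*s/32 + 7/8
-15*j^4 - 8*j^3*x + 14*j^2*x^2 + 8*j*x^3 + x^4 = (-j + x)*(j + x)*(3*j + x)*(5*j + x)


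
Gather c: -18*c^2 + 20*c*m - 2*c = -18*c^2 + c*(20*m - 2)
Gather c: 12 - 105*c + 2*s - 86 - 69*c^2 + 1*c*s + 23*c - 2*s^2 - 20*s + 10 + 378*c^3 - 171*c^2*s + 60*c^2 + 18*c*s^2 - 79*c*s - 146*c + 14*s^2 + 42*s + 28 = 378*c^3 + c^2*(-171*s - 9) + c*(18*s^2 - 78*s - 228) + 12*s^2 + 24*s - 36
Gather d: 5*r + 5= 5*r + 5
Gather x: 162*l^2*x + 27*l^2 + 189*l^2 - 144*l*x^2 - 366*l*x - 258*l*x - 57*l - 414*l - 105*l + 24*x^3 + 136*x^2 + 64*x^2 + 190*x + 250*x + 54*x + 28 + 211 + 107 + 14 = 216*l^2 - 576*l + 24*x^3 + x^2*(200 - 144*l) + x*(162*l^2 - 624*l + 494) + 360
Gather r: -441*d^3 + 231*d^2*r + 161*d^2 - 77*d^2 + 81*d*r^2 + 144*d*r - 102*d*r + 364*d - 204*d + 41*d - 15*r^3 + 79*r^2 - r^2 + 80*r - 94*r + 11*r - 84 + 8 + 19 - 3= -441*d^3 + 84*d^2 + 201*d - 15*r^3 + r^2*(81*d + 78) + r*(231*d^2 + 42*d - 3) - 60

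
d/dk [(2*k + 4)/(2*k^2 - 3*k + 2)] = 4*(-k^2 - 4*k + 4)/(4*k^4 - 12*k^3 + 17*k^2 - 12*k + 4)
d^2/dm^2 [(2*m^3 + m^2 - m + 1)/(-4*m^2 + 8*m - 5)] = 2*(-104*m^3 + 252*m^2 - 114*m - 29)/(64*m^6 - 384*m^5 + 1008*m^4 - 1472*m^3 + 1260*m^2 - 600*m + 125)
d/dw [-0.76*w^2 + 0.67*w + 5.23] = 0.67 - 1.52*w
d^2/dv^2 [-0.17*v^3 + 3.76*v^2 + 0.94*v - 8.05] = 7.52 - 1.02*v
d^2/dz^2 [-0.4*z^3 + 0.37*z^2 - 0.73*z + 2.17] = 0.74 - 2.4*z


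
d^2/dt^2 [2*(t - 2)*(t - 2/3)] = 4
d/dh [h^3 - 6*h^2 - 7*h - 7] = 3*h^2 - 12*h - 7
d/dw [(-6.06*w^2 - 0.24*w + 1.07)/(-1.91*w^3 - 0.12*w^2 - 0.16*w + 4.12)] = (-11.5746*w^4 - 0.9168*w^3 + 7.0719*w^2 - 49.6776*w - 0.8176)/(3.6481*w^6 + 0.4584*w^5 + 0.6256*w^4 - 15.7*w^3 - 0.9632*w^2 - 1.3184*w + 16.9744)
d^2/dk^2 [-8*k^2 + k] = -16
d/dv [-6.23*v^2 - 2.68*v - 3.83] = -12.46*v - 2.68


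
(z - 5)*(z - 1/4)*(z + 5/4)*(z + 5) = z^4 + z^3 - 405*z^2/16 - 25*z + 125/16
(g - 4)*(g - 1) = g^2 - 5*g + 4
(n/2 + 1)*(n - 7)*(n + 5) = n^3/2 - 39*n/2 - 35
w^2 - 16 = (w - 4)*(w + 4)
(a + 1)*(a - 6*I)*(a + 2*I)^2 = a^4 + a^3 - 2*I*a^3 + 20*a^2 - 2*I*a^2 + 20*a + 24*I*a + 24*I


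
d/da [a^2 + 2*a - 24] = 2*a + 2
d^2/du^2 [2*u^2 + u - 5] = 4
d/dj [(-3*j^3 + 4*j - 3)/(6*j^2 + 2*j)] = 3*(-3*j^4 - 2*j^3 - 4*j^2 + 6*j + 1)/(2*j^2*(9*j^2 + 6*j + 1))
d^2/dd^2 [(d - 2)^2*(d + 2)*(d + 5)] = 12*d^2 + 18*d - 28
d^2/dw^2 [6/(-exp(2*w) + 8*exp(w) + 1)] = 24*(2*(exp(w) - 4)^2*exp(w) + (exp(w) - 2)*(-exp(2*w) + 8*exp(w) + 1))*exp(w)/(-exp(2*w) + 8*exp(w) + 1)^3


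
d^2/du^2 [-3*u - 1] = 0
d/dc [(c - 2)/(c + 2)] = 4/(c + 2)^2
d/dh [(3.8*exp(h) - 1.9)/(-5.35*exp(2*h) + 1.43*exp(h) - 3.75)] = (20.33*exp(2*h) - 20.33*exp(h) - 11.533)*exp(h)/(28.6225*exp(4*h) - 15.301*exp(3*h) + 42.1699*exp(2*h) - 10.725*exp(h) + 14.0625)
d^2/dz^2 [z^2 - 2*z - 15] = 2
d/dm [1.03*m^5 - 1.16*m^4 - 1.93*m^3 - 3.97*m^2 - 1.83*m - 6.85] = 5.15*m^4 - 4.64*m^3 - 5.79*m^2 - 7.94*m - 1.83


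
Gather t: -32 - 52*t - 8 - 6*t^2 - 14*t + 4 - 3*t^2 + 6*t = -9*t^2 - 60*t - 36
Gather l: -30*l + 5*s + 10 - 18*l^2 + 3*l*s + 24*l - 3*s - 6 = -18*l^2 + l*(3*s - 6) + 2*s + 4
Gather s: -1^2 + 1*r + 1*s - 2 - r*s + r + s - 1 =2*r + s*(2 - r) - 4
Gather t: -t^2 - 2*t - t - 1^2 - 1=-t^2 - 3*t - 2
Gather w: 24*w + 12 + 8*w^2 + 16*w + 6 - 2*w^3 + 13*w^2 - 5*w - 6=-2*w^3 + 21*w^2 + 35*w + 12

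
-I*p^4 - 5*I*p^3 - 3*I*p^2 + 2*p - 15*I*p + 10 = (p + 5)*(p - 2*I)*(p + I)*(-I*p + 1)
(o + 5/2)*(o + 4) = o^2 + 13*o/2 + 10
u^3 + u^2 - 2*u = u*(u - 1)*(u + 2)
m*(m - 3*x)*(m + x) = m^3 - 2*m^2*x - 3*m*x^2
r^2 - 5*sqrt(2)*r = r*(r - 5*sqrt(2))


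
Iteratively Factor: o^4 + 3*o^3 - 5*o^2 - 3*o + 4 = (o + 4)*(o^3 - o^2 - o + 1) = (o - 1)*(o + 4)*(o^2 - 1) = (o - 1)^2*(o + 4)*(o + 1)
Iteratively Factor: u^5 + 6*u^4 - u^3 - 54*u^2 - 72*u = (u + 3)*(u^4 + 3*u^3 - 10*u^2 - 24*u) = (u + 2)*(u + 3)*(u^3 + u^2 - 12*u) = (u - 3)*(u + 2)*(u + 3)*(u^2 + 4*u) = (u - 3)*(u + 2)*(u + 3)*(u + 4)*(u)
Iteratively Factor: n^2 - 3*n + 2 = (n - 2)*(n - 1)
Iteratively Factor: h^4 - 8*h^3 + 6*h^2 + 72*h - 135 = (h - 3)*(h^3 - 5*h^2 - 9*h + 45) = (h - 3)^2*(h^2 - 2*h - 15) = (h - 5)*(h - 3)^2*(h + 3)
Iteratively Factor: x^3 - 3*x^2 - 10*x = (x - 5)*(x^2 + 2*x) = (x - 5)*(x + 2)*(x)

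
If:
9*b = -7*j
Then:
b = -7*j/9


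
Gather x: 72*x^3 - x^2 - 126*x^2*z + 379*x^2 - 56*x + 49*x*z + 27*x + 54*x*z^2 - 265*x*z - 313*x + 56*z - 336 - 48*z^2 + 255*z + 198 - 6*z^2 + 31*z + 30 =72*x^3 + x^2*(378 - 126*z) + x*(54*z^2 - 216*z - 342) - 54*z^2 + 342*z - 108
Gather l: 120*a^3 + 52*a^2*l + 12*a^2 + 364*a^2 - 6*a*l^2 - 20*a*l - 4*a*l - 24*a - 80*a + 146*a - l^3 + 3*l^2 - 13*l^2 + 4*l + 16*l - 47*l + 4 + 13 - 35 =120*a^3 + 376*a^2 + 42*a - l^3 + l^2*(-6*a - 10) + l*(52*a^2 - 24*a - 27) - 18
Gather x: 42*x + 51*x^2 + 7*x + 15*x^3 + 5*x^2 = 15*x^3 + 56*x^2 + 49*x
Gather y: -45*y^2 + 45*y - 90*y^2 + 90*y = -135*y^2 + 135*y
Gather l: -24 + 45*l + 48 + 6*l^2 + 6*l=6*l^2 + 51*l + 24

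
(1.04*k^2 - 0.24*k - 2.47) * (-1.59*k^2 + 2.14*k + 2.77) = -1.6536*k^4 + 2.6072*k^3 + 6.2945*k^2 - 5.9506*k - 6.8419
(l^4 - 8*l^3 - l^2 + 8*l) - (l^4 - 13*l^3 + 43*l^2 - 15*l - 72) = 5*l^3 - 44*l^2 + 23*l + 72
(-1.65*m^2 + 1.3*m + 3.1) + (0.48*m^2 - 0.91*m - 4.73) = -1.17*m^2 + 0.39*m - 1.63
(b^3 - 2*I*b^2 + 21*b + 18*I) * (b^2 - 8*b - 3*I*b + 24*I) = b^5 - 8*b^4 - 5*I*b^4 + 15*b^3 + 40*I*b^3 - 120*b^2 - 45*I*b^2 + 54*b + 360*I*b - 432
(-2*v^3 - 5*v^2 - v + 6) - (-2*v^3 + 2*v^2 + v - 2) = -7*v^2 - 2*v + 8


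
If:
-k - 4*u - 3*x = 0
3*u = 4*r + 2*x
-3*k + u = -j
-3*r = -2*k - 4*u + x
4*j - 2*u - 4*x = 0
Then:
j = 0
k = 0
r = 0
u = 0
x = 0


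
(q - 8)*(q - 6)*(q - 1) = q^3 - 15*q^2 + 62*q - 48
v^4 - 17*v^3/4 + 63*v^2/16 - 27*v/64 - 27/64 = (v - 3)*(v - 3/4)^2*(v + 1/4)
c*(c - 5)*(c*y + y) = c^3*y - 4*c^2*y - 5*c*y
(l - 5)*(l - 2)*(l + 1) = l^3 - 6*l^2 + 3*l + 10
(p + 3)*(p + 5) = p^2 + 8*p + 15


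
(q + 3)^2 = q^2 + 6*q + 9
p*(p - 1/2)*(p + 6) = p^3 + 11*p^2/2 - 3*p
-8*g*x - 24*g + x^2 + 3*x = (-8*g + x)*(x + 3)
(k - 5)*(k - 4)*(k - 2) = k^3 - 11*k^2 + 38*k - 40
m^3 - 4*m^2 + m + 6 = (m - 3)*(m - 2)*(m + 1)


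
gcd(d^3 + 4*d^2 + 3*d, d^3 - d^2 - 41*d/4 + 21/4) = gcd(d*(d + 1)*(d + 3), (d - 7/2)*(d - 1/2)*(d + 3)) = d + 3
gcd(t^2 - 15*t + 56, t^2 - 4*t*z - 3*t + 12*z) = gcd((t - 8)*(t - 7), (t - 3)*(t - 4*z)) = 1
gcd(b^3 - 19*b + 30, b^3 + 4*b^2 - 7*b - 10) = b^2 + 3*b - 10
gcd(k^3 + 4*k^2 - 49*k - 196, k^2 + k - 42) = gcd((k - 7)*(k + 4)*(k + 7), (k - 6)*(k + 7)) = k + 7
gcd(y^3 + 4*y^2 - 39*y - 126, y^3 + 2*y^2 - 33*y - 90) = y^2 - 3*y - 18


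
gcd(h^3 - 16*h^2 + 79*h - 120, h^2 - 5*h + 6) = h - 3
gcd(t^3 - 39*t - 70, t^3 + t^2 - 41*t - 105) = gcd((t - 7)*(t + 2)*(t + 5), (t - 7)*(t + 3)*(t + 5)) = t^2 - 2*t - 35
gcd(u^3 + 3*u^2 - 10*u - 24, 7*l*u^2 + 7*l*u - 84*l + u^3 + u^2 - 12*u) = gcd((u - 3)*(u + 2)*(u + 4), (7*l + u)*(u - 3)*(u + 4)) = u^2 + u - 12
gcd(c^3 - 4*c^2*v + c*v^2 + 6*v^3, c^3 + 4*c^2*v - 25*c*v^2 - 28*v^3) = c + v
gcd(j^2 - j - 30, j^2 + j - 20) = j + 5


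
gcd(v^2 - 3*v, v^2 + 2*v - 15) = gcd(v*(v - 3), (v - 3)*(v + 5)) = v - 3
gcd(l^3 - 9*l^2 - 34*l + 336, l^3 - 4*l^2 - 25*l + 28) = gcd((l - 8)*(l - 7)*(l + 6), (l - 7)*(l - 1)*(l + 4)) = l - 7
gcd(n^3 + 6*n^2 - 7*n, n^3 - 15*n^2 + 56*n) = n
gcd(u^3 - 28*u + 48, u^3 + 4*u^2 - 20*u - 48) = u^2 + 2*u - 24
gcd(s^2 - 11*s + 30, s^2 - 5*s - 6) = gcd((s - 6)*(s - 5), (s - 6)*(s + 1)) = s - 6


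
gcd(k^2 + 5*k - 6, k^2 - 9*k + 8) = k - 1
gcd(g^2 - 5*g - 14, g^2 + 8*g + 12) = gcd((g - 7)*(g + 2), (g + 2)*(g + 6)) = g + 2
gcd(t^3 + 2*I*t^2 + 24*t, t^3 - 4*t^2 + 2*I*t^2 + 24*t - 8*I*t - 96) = t^2 + 2*I*t + 24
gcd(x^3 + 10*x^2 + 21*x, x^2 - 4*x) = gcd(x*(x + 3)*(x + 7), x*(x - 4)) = x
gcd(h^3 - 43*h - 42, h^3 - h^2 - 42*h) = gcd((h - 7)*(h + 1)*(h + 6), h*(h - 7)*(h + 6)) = h^2 - h - 42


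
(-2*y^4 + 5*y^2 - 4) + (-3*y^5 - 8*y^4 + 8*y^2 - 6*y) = -3*y^5 - 10*y^4 + 13*y^2 - 6*y - 4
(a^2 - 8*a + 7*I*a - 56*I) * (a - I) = a^3 - 8*a^2 + 6*I*a^2 + 7*a - 48*I*a - 56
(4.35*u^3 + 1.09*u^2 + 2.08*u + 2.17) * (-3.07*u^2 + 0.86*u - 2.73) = -13.3545*u^5 + 0.394699999999999*u^4 - 17.3237*u^3 - 7.8488*u^2 - 3.8122*u - 5.9241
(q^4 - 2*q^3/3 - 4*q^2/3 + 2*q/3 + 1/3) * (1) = q^4 - 2*q^3/3 - 4*q^2/3 + 2*q/3 + 1/3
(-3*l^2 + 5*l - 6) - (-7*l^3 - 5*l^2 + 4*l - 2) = 7*l^3 + 2*l^2 + l - 4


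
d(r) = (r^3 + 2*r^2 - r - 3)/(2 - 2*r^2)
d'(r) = 4*r*(r^3 + 2*r^2 - r - 3)/(2 - 2*r^2)^2 + (3*r^2 + 4*r - 1)/(2 - 2*r^2)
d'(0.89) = -21.09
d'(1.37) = -2.28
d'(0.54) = -1.58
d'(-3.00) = -0.45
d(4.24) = -3.09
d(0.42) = -1.82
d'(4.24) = -0.51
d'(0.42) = -1.12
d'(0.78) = -5.59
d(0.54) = -1.98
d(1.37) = -1.11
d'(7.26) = -0.50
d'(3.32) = -0.53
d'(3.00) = -0.55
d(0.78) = -2.67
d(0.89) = -3.85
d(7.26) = -4.62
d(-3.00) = 0.56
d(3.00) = -2.44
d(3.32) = -2.61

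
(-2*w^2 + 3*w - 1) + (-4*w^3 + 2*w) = -4*w^3 - 2*w^2 + 5*w - 1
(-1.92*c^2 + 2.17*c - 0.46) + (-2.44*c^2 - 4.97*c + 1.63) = -4.36*c^2 - 2.8*c + 1.17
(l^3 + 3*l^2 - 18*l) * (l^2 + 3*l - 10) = l^5 + 6*l^4 - 19*l^3 - 84*l^2 + 180*l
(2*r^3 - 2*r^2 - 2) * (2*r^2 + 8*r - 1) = 4*r^5 + 12*r^4 - 18*r^3 - 2*r^2 - 16*r + 2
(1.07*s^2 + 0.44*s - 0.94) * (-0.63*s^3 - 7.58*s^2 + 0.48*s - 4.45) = -0.6741*s^5 - 8.3878*s^4 - 2.2294*s^3 + 2.5749*s^2 - 2.4092*s + 4.183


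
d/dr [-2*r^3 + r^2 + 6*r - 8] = -6*r^2 + 2*r + 6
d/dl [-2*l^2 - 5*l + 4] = -4*l - 5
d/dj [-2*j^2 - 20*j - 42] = -4*j - 20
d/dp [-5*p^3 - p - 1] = -15*p^2 - 1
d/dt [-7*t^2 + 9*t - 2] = 9 - 14*t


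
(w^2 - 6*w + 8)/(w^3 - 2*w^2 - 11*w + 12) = (w - 2)/(w^2 + 2*w - 3)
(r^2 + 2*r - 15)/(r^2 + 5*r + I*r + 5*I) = (r - 3)/(r + I)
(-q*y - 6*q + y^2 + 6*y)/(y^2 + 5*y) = (-q*y - 6*q + y^2 + 6*y)/(y*(y + 5))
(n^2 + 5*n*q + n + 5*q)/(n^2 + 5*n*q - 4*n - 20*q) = (n + 1)/(n - 4)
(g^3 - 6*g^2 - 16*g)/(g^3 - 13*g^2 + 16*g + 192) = g*(g + 2)/(g^2 - 5*g - 24)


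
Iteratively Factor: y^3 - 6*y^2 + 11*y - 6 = (y - 1)*(y^2 - 5*y + 6) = (y - 2)*(y - 1)*(y - 3)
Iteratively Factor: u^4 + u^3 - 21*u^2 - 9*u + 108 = (u - 3)*(u^3 + 4*u^2 - 9*u - 36) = (u - 3)*(u + 4)*(u^2 - 9) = (u - 3)*(u + 3)*(u + 4)*(u - 3)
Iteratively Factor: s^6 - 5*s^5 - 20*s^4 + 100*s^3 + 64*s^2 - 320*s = (s - 2)*(s^5 - 3*s^4 - 26*s^3 + 48*s^2 + 160*s) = (s - 5)*(s - 2)*(s^4 + 2*s^3 - 16*s^2 - 32*s) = (s - 5)*(s - 2)*(s + 2)*(s^3 - 16*s) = (s - 5)*(s - 4)*(s - 2)*(s + 2)*(s^2 + 4*s) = s*(s - 5)*(s - 4)*(s - 2)*(s + 2)*(s + 4)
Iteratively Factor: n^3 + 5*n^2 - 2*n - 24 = (n - 2)*(n^2 + 7*n + 12) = (n - 2)*(n + 4)*(n + 3)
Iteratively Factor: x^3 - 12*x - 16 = (x + 2)*(x^2 - 2*x - 8) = (x + 2)^2*(x - 4)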